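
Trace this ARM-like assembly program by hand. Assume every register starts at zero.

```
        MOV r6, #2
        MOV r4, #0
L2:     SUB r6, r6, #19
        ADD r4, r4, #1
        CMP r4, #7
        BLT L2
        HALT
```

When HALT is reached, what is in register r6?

-131

after MOV r6, #2: r6=2
after MOV r4, #0: r4=0
after SUB r6, r6, #19: r6=2-19=-17
after ADD r4, r4, #1: r4=0+1=1
CMP r4, #7  (cmp 1,7)
BLT L2: taken
after SUB r6, r6, #19: r6=(-17)-19=-36
after ADD r4, r4, #1: r4=1+1=2
CMP r4, #7  (cmp 2,7)
BLT L2: taken
after SUB r6, r6, #19: r6=(-36)-19=-55
after ADD r4, r4, #1: r4=2+1=3
CMP r4, #7  (cmp 3,7)
BLT L2: taken
after SUB r6, r6, #19: r6=(-55)-19=-74
after ADD r4, r4, #1: r4=3+1=4
CMP r4, #7  (cmp 4,7)
BLT L2: taken
after SUB r6, r6, #19: r6=(-74)-19=-93
after ADD r4, r4, #1: r4=4+1=5
CMP r4, #7  (cmp 5,7)
BLT L2: taken
after SUB r6, r6, #19: r6=(-93)-19=-112
after ADD r4, r4, #1: r4=5+1=6
CMP r4, #7  (cmp 6,7)
BLT L2: taken
after SUB r6, r6, #19: r6=(-112)-19=-131
after ADD r4, r4, #1: r4=6+1=7
CMP r4, #7  (cmp 7,7)
BLT L2: not taken
halt.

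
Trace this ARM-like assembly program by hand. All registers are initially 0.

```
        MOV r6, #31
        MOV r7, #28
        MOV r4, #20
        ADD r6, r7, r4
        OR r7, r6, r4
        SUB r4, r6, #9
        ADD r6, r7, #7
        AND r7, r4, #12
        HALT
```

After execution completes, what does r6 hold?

MOV r6, #31 → r6=31
MOV r7, #28 → r7=28
MOV r4, #20 → r4=20
ADD r6, r7, r4 → r6=28+20=48
OR r7, r6, r4 → r7=48|20=52
SUB r4, r6, #9 → r4=48-9=39
ADD r6, r7, #7 → r6=52+7=59
AND r7, r4, #12 → r7=39&12=4
halt.

59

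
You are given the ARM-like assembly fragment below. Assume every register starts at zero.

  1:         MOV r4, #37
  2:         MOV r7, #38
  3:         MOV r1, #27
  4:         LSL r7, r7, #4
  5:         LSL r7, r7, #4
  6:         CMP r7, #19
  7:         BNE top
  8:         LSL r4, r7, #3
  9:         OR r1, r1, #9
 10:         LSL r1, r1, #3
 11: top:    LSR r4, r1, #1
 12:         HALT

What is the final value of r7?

9728

r4=37
r7=38
r1=27
r7=38<<4=608
r7=608<<4=9728
CMP r7, #19  (cmp 9728,19)
BNE top: taken
r4=27>>1=13
halt.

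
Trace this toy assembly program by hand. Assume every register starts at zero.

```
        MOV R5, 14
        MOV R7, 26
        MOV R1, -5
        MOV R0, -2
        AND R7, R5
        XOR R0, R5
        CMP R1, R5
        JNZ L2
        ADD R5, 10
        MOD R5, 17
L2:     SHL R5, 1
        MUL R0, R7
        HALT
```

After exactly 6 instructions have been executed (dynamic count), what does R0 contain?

-16

after MOV R5, 14: R5=14
after MOV R7, 26: R7=26
after MOV R1, -5: R1=-5
after MOV R0, -2: R0=-2
after AND R7, R5: R7=26&14=10
after XOR R0, R5: R0=(-2)^14=-16
After step 6: R0 = -16.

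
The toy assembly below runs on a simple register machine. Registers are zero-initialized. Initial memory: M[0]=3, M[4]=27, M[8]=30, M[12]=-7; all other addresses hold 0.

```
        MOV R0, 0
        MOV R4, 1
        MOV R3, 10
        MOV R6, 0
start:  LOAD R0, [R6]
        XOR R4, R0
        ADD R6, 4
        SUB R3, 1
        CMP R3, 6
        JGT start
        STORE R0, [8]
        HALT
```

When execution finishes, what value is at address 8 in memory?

MOV R0, 0 → R0=0
MOV R4, 1 → R4=1
MOV R3, 10 → R3=10
MOV R6, 0 → R6=0
LOAD R0, [R6] → R0=M[0]=3
XOR R4, R0 → R4=1^3=2
ADD R6, 4 → R6=0+4=4
SUB R3, 1 → R3=10-1=9
CMP R3, 6  (cmp 9,6)
JGT start: taken
LOAD R0, [R6] → R0=M[4]=27
XOR R4, R0 → R4=2^27=25
ADD R6, 4 → R6=4+4=8
SUB R3, 1 → R3=9-1=8
CMP R3, 6  (cmp 8,6)
JGT start: taken
LOAD R0, [R6] → R0=M[8]=30
XOR R4, R0 → R4=25^30=7
ADD R6, 4 → R6=8+4=12
SUB R3, 1 → R3=8-1=7
CMP R3, 6  (cmp 7,6)
JGT start: taken
LOAD R0, [R6] → R0=M[12]=-7
XOR R4, R0 → R4=7^(-7)=-2
ADD R6, 4 → R6=12+4=16
SUB R3, 1 → R3=7-1=6
CMP R3, 6  (cmp 6,6)
JGT start: not taken
STORE R0, [8] → M[8]=-7
halt.

-7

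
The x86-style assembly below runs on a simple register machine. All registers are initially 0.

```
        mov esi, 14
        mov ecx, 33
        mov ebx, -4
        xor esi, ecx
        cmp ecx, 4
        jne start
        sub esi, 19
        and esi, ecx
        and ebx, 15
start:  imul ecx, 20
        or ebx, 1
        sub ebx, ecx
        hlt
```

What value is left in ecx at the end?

660

after mov esi, 14: esi=14
after mov ecx, 33: ecx=33
after mov ebx, -4: ebx=-4
after xor esi, ecx: esi=14^33=47
cmp ecx, 4  (cmp 33,4)
jne start: taken
after imul ecx, 20: ecx=33*20=660
after or ebx, 1: ebx=(-4)|1=-3
after sub ebx, ecx: ebx=(-3)-660=-663
halt.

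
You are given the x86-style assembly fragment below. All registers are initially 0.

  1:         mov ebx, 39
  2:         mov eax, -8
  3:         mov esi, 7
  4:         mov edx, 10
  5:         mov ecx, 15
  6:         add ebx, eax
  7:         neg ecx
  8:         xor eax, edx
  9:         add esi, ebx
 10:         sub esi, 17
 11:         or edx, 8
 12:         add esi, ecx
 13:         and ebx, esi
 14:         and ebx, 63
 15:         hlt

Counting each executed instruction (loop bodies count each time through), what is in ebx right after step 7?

after mov ebx, 39: ebx=39
after mov eax, -8: eax=-8
after mov esi, 7: esi=7
after mov edx, 10: edx=10
after mov ecx, 15: ecx=15
after add ebx, eax: ebx=39+(-8)=31
after neg ecx: ecx=-(15)=-15
After step 7: ebx = 31.

31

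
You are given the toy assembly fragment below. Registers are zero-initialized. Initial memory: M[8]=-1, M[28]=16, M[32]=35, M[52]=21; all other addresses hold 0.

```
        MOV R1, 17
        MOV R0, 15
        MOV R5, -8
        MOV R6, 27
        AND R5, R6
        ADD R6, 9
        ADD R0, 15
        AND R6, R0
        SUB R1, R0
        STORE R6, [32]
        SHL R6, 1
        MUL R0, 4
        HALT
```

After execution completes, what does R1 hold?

R1=17
R0=15
R5=-8
R6=27
R5=(-8)&27=24
R6=27+9=36
R0=15+15=30
R6=36&30=4
R1=17-30=-13
STORE R6, [32] → M[32]=4
R6=4<<1=8
R0=30*4=120
halt.

-13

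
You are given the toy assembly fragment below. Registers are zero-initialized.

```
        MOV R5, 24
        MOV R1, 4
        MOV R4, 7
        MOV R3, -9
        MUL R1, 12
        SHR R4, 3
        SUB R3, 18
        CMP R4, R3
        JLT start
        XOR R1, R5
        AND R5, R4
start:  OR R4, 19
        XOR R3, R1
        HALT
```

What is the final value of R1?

after MOV R5, 24: R5=24
after MOV R1, 4: R1=4
after MOV R4, 7: R4=7
after MOV R3, -9: R3=-9
after MUL R1, 12: R1=4*12=48
after SHR R4, 3: R4=7>>3=0
after SUB R3, 18: R3=(-9)-18=-27
CMP R4, R3  (cmp 0,-27)
JLT start: not taken
after XOR R1, R5: R1=48^24=40
after AND R5, R4: R5=24&0=0
after OR R4, 19: R4=0|19=19
after XOR R3, R1: R3=(-27)^40=-51
halt.

40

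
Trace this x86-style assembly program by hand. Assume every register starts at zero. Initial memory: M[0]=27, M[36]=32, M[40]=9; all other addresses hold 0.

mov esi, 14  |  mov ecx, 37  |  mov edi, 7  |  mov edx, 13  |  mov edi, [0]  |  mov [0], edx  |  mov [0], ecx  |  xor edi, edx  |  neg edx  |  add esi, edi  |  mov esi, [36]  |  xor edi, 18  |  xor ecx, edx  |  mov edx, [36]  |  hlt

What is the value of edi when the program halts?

after mov esi, 14: esi=14
after mov ecx, 37: ecx=37
after mov edi, 7: edi=7
after mov edx, 13: edx=13
after mov edi, [0]: edi=M[0]=27
mov [0], edx → M[0]=13
mov [0], ecx → M[0]=37
after xor edi, edx: edi=27^13=22
after neg edx: edx=-(13)=-13
after add esi, edi: esi=14+22=36
after mov esi, [36]: esi=M[36]=32
after xor edi, 18: edi=22^18=4
after xor ecx, edx: ecx=37^(-13)=-42
after mov edx, [36]: edx=M[36]=32
halt.

4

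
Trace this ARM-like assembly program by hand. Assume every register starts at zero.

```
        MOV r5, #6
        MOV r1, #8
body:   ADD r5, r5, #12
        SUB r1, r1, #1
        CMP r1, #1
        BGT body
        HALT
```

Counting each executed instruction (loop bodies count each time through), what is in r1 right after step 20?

r5=6
r1=8
r5=6+12=18
r1=8-1=7
CMP r1, #1  (cmp 7,1)
BGT body: taken
r5=18+12=30
r1=7-1=6
CMP r1, #1  (cmp 6,1)
BGT body: taken
r5=30+12=42
r1=6-1=5
CMP r1, #1  (cmp 5,1)
BGT body: taken
r5=42+12=54
r1=5-1=4
CMP r1, #1  (cmp 4,1)
BGT body: taken
r5=54+12=66
r1=4-1=3
After step 20: r1 = 3.

3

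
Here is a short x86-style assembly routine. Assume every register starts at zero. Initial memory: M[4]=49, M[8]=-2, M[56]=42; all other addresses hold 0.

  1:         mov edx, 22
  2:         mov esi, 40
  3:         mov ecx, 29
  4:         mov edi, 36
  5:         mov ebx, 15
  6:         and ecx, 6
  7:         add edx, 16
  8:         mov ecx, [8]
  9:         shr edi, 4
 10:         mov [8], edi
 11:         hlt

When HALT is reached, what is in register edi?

2

after mov edx, 22: edx=22
after mov esi, 40: esi=40
after mov ecx, 29: ecx=29
after mov edi, 36: edi=36
after mov ebx, 15: ebx=15
after and ecx, 6: ecx=29&6=4
after add edx, 16: edx=22+16=38
after mov ecx, [8]: ecx=M[8]=-2
after shr edi, 4: edi=36>>4=2
mov [8], edi → M[8]=2
halt.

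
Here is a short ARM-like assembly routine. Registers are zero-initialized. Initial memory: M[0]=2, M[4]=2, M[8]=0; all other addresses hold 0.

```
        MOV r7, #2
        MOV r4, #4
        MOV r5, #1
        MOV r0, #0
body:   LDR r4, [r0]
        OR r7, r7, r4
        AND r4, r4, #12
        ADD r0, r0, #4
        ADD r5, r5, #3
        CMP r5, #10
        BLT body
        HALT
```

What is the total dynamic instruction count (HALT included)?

MOV r7, #2 → r7=2
MOV r4, #4 → r4=4
MOV r5, #1 → r5=1
MOV r0, #0 → r0=0
LDR r4, [r0] → r4=M[0]=2
OR r7, r7, r4 → r7=2|2=2
AND r4, r4, #12 → r4=2&12=0
ADD r0, r0, #4 → r0=0+4=4
ADD r5, r5, #3 → r5=1+3=4
CMP r5, #10  (cmp 4,10)
BLT body: taken
LDR r4, [r0] → r4=M[4]=2
OR r7, r7, r4 → r7=2|2=2
AND r4, r4, #12 → r4=2&12=0
ADD r0, r0, #4 → r0=4+4=8
ADD r5, r5, #3 → r5=4+3=7
CMP r5, #10  (cmp 7,10)
BLT body: taken
LDR r4, [r0] → r4=M[8]=0
OR r7, r7, r4 → r7=2|0=2
AND r4, r4, #12 → r4=0&12=0
ADD r0, r0, #4 → r0=8+4=12
ADD r5, r5, #3 → r5=7+3=10
CMP r5, #10  (cmp 10,10)
BLT body: not taken
halt.
Total executed instructions: 26.

26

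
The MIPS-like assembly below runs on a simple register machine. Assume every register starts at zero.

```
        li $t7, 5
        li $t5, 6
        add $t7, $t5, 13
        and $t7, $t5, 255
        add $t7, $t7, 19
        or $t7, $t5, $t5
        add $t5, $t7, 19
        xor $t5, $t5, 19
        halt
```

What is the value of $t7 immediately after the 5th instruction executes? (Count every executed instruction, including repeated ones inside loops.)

after li $t7, 5: $t7=5
after li $t5, 6: $t5=6
after add $t7, $t5, 13: $t7=6+13=19
after and $t7, $t5, 255: $t7=6&255=6
after add $t7, $t7, 19: $t7=6+19=25
After step 5: $t7 = 25.

25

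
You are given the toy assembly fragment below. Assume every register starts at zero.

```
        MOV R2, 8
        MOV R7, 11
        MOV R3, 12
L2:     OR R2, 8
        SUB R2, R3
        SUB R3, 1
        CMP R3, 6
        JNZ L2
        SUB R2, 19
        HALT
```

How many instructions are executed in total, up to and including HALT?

35

R2=8
R7=11
R3=12
R2=8|8=8
R2=8-12=-4
R3=12-1=11
CMP R3, 6  (cmp 11,6)
JNZ L2: taken
R2=(-4)|8=-4
R2=(-4)-11=-15
R3=11-1=10
CMP R3, 6  (cmp 10,6)
JNZ L2: taken
R2=(-15)|8=-7
R2=(-7)-10=-17
R3=10-1=9
CMP R3, 6  (cmp 9,6)
JNZ L2: taken
R2=(-17)|8=-17
R2=(-17)-9=-26
R3=9-1=8
CMP R3, 6  (cmp 8,6)
JNZ L2: taken
R2=(-26)|8=-18
R2=(-18)-8=-26
R3=8-1=7
CMP R3, 6  (cmp 7,6)
JNZ L2: taken
R2=(-26)|8=-18
R2=(-18)-7=-25
R3=7-1=6
CMP R3, 6  (cmp 6,6)
JNZ L2: not taken
R2=(-25)-19=-44
halt.
Total executed instructions: 35.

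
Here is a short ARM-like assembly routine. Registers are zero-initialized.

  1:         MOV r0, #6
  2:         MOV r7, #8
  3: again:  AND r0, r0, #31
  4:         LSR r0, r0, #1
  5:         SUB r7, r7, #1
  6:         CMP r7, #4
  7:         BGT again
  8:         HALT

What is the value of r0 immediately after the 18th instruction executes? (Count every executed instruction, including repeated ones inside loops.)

0

MOV r0, #6 → r0=6
MOV r7, #8 → r7=8
AND r0, r0, #31 → r0=6&31=6
LSR r0, r0, #1 → r0=6>>1=3
SUB r7, r7, #1 → r7=8-1=7
CMP r7, #4  (cmp 7,4)
BGT again: taken
AND r0, r0, #31 → r0=3&31=3
LSR r0, r0, #1 → r0=3>>1=1
SUB r7, r7, #1 → r7=7-1=6
CMP r7, #4  (cmp 6,4)
BGT again: taken
AND r0, r0, #31 → r0=1&31=1
LSR r0, r0, #1 → r0=1>>1=0
SUB r7, r7, #1 → r7=6-1=5
CMP r7, #4  (cmp 5,4)
BGT again: taken
AND r0, r0, #31 → r0=0&31=0
After step 18: r0 = 0.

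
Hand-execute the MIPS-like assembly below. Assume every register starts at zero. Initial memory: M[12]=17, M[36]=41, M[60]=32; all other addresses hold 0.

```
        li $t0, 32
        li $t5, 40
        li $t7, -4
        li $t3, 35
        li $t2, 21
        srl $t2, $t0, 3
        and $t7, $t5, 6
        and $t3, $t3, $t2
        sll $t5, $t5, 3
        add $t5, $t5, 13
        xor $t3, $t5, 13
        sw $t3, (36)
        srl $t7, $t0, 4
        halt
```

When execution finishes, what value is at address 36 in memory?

li $t0, 32 → $t0=32
li $t5, 40 → $t5=40
li $t7, -4 → $t7=-4
li $t3, 35 → $t3=35
li $t2, 21 → $t2=21
srl $t2, $t0, 3 → $t2=32>>3=4
and $t7, $t5, 6 → $t7=40&6=0
and $t3, $t3, $t2 → $t3=35&4=0
sll $t5, $t5, 3 → $t5=40<<3=320
add $t5, $t5, 13 → $t5=320+13=333
xor $t3, $t5, 13 → $t3=333^13=320
sw $t3, (36) → M[36]=320
srl $t7, $t0, 4 → $t7=32>>4=2
halt.

320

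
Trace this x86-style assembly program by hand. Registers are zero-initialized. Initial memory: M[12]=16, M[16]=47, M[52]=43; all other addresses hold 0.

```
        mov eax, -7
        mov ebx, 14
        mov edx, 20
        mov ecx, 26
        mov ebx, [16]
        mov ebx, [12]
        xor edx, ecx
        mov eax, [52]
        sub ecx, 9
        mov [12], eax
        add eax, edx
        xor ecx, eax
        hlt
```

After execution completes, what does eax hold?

57

eax=-7
ebx=14
edx=20
ecx=26
ebx=M[16]=47
ebx=M[12]=16
edx=20^26=14
eax=M[52]=43
ecx=26-9=17
mov [12], eax → M[12]=43
eax=43+14=57
ecx=17^57=40
halt.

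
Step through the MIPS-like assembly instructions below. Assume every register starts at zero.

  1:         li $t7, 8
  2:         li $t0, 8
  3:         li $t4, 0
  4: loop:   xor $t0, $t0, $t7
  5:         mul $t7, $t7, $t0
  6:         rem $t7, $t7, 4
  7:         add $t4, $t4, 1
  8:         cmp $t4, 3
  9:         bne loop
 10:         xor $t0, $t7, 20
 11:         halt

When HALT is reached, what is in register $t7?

$t7=8
$t0=8
$t4=0
$t0=8^8=0
$t7=8*0=0
$t7=0%4=0
$t4=0+1=1
cmp $t4, 3  (cmp 1,3)
bne loop: taken
$t0=0^0=0
$t7=0*0=0
$t7=0%4=0
$t4=1+1=2
cmp $t4, 3  (cmp 2,3)
bne loop: taken
$t0=0^0=0
$t7=0*0=0
$t7=0%4=0
$t4=2+1=3
cmp $t4, 3  (cmp 3,3)
bne loop: not taken
$t0=0^20=20
halt.

0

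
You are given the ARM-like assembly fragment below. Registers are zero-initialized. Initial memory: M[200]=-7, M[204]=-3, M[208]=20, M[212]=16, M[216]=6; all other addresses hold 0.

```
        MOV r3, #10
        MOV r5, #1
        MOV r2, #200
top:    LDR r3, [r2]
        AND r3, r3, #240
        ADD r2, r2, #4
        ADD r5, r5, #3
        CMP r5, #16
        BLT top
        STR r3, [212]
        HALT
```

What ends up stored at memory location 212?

MOV r3, #10 → r3=10
MOV r5, #1 → r5=1
MOV r2, #200 → r2=200
LDR r3, [r2] → r3=M[200]=-7
AND r3, r3, #240 → r3=(-7)&240=240
ADD r2, r2, #4 → r2=200+4=204
ADD r5, r5, #3 → r5=1+3=4
CMP r5, #16  (cmp 4,16)
BLT top: taken
LDR r3, [r2] → r3=M[204]=-3
AND r3, r3, #240 → r3=(-3)&240=240
ADD r2, r2, #4 → r2=204+4=208
ADD r5, r5, #3 → r5=4+3=7
CMP r5, #16  (cmp 7,16)
BLT top: taken
LDR r3, [r2] → r3=M[208]=20
AND r3, r3, #240 → r3=20&240=16
ADD r2, r2, #4 → r2=208+4=212
ADD r5, r5, #3 → r5=7+3=10
CMP r5, #16  (cmp 10,16)
BLT top: taken
LDR r3, [r2] → r3=M[212]=16
AND r3, r3, #240 → r3=16&240=16
ADD r2, r2, #4 → r2=212+4=216
ADD r5, r5, #3 → r5=10+3=13
CMP r5, #16  (cmp 13,16)
BLT top: taken
LDR r3, [r2] → r3=M[216]=6
AND r3, r3, #240 → r3=6&240=0
ADD r2, r2, #4 → r2=216+4=220
ADD r5, r5, #3 → r5=13+3=16
CMP r5, #16  (cmp 16,16)
BLT top: not taken
STR r3, [212] → M[212]=0
halt.

0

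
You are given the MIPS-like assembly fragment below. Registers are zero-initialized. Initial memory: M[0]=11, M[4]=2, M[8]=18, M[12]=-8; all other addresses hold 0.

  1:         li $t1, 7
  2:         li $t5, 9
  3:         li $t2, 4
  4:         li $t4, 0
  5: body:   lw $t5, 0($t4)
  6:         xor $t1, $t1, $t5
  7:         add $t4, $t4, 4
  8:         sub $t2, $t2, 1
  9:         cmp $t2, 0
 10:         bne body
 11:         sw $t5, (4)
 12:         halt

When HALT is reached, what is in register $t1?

after li $t1, 7: $t1=7
after li $t5, 9: $t5=9
after li $t2, 4: $t2=4
after li $t4, 0: $t4=0
after lw $t5, 0($t4): $t5=M[0]=11
after xor $t1, $t1, $t5: $t1=7^11=12
after add $t4, $t4, 4: $t4=0+4=4
after sub $t2, $t2, 1: $t2=4-1=3
cmp $t2, 0  (cmp 3,0)
bne body: taken
after lw $t5, 0($t4): $t5=M[4]=2
after xor $t1, $t1, $t5: $t1=12^2=14
after add $t4, $t4, 4: $t4=4+4=8
after sub $t2, $t2, 1: $t2=3-1=2
cmp $t2, 0  (cmp 2,0)
bne body: taken
after lw $t5, 0($t4): $t5=M[8]=18
after xor $t1, $t1, $t5: $t1=14^18=28
after add $t4, $t4, 4: $t4=8+4=12
after sub $t2, $t2, 1: $t2=2-1=1
cmp $t2, 0  (cmp 1,0)
bne body: taken
after lw $t5, 0($t4): $t5=M[12]=-8
after xor $t1, $t1, $t5: $t1=28^(-8)=-28
after add $t4, $t4, 4: $t4=12+4=16
after sub $t2, $t2, 1: $t2=1-1=0
cmp $t2, 0  (cmp 0,0)
bne body: not taken
sw $t5, (4) → M[4]=-8
halt.

-28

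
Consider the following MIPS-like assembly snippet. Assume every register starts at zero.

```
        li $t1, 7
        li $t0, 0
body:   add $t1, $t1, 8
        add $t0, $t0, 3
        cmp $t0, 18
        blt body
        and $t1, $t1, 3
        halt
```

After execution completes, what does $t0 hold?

18

after li $t1, 7: $t1=7
after li $t0, 0: $t0=0
after add $t1, $t1, 8: $t1=7+8=15
after add $t0, $t0, 3: $t0=0+3=3
cmp $t0, 18  (cmp 3,18)
blt body: taken
after add $t1, $t1, 8: $t1=15+8=23
after add $t0, $t0, 3: $t0=3+3=6
cmp $t0, 18  (cmp 6,18)
blt body: taken
after add $t1, $t1, 8: $t1=23+8=31
after add $t0, $t0, 3: $t0=6+3=9
cmp $t0, 18  (cmp 9,18)
blt body: taken
after add $t1, $t1, 8: $t1=31+8=39
after add $t0, $t0, 3: $t0=9+3=12
cmp $t0, 18  (cmp 12,18)
blt body: taken
after add $t1, $t1, 8: $t1=39+8=47
after add $t0, $t0, 3: $t0=12+3=15
cmp $t0, 18  (cmp 15,18)
blt body: taken
after add $t1, $t1, 8: $t1=47+8=55
after add $t0, $t0, 3: $t0=15+3=18
cmp $t0, 18  (cmp 18,18)
blt body: not taken
after and $t1, $t1, 3: $t1=55&3=3
halt.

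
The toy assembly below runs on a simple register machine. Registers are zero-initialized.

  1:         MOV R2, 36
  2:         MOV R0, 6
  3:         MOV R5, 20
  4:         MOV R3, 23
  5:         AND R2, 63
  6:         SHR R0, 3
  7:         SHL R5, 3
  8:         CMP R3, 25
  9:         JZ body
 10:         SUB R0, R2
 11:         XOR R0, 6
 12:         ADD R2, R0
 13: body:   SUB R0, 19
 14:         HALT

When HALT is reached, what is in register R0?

-57

after MOV R2, 36: R2=36
after MOV R0, 6: R0=6
after MOV R5, 20: R5=20
after MOV R3, 23: R3=23
after AND R2, 63: R2=36&63=36
after SHR R0, 3: R0=6>>3=0
after SHL R5, 3: R5=20<<3=160
CMP R3, 25  (cmp 23,25)
JZ body: not taken
after SUB R0, R2: R0=0-36=-36
after XOR R0, 6: R0=(-36)^6=-38
after ADD R2, R0: R2=36+(-38)=-2
after SUB R0, 19: R0=(-38)-19=-57
halt.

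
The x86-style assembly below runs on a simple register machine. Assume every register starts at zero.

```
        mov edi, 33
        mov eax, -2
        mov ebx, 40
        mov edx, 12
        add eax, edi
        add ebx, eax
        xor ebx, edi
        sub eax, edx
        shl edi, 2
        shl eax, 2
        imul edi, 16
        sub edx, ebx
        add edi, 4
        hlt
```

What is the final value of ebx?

edi=33
eax=-2
ebx=40
edx=12
eax=(-2)+33=31
ebx=40+31=71
ebx=71^33=102
eax=31-12=19
edi=33<<2=132
eax=19<<2=76
edi=132*16=2112
edx=12-102=-90
edi=2112+4=2116
halt.

102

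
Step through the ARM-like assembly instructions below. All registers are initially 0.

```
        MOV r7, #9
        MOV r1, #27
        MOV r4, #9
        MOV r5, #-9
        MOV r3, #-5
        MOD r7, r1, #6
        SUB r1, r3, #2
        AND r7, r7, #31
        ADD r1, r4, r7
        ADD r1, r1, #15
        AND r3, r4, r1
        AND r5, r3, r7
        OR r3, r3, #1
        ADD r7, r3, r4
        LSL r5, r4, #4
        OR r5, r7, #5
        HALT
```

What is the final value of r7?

r7=9
r1=27
r4=9
r5=-9
r3=-5
r7=27%6=3
r1=(-5)-2=-7
r7=3&31=3
r1=9+3=12
r1=12+15=27
r3=9&27=9
r5=9&3=1
r3=9|1=9
r7=9+9=18
r5=9<<4=144
r5=18|5=23
halt.

18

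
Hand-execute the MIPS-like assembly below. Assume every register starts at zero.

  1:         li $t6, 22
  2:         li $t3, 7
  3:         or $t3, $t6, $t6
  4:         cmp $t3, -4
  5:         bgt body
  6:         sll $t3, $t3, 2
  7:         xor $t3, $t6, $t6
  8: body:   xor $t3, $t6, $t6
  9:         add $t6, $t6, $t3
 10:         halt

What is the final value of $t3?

$t6=22
$t3=7
$t3=22|22=22
cmp $t3, -4  (cmp 22,-4)
bgt body: taken
$t3=22^22=0
$t6=22+0=22
halt.

0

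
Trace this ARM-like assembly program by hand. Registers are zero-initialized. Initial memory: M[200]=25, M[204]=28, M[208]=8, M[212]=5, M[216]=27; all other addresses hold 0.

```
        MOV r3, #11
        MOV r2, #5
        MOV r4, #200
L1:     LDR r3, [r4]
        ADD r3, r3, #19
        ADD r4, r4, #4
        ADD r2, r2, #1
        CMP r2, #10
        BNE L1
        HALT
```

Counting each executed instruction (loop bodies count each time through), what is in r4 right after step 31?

220

after MOV r3, #11: r3=11
after MOV r2, #5: r2=5
after MOV r4, #200: r4=200
after LDR r3, [r4]: r3=M[200]=25
after ADD r3, r3, #19: r3=25+19=44
after ADD r4, r4, #4: r4=200+4=204
after ADD r2, r2, #1: r2=5+1=6
CMP r2, #10  (cmp 6,10)
BNE L1: taken
after LDR r3, [r4]: r3=M[204]=28
after ADD r3, r3, #19: r3=28+19=47
after ADD r4, r4, #4: r4=204+4=208
after ADD r2, r2, #1: r2=6+1=7
CMP r2, #10  (cmp 7,10)
BNE L1: taken
after LDR r3, [r4]: r3=M[208]=8
after ADD r3, r3, #19: r3=8+19=27
after ADD r4, r4, #4: r4=208+4=212
after ADD r2, r2, #1: r2=7+1=8
CMP r2, #10  (cmp 8,10)
BNE L1: taken
after LDR r3, [r4]: r3=M[212]=5
after ADD r3, r3, #19: r3=5+19=24
after ADD r4, r4, #4: r4=212+4=216
after ADD r2, r2, #1: r2=8+1=9
CMP r2, #10  (cmp 9,10)
BNE L1: taken
after LDR r3, [r4]: r3=M[216]=27
after ADD r3, r3, #19: r3=27+19=46
after ADD r4, r4, #4: r4=216+4=220
after ADD r2, r2, #1: r2=9+1=10
After step 31: r4 = 220.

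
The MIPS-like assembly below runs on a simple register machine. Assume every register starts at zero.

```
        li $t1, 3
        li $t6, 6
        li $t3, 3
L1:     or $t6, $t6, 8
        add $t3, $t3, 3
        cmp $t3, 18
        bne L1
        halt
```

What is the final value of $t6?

li $t1, 3 → $t1=3
li $t6, 6 → $t6=6
li $t3, 3 → $t3=3
or $t6, $t6, 8 → $t6=6|8=14
add $t3, $t3, 3 → $t3=3+3=6
cmp $t3, 18  (cmp 6,18)
bne L1: taken
or $t6, $t6, 8 → $t6=14|8=14
add $t3, $t3, 3 → $t3=6+3=9
cmp $t3, 18  (cmp 9,18)
bne L1: taken
or $t6, $t6, 8 → $t6=14|8=14
add $t3, $t3, 3 → $t3=9+3=12
cmp $t3, 18  (cmp 12,18)
bne L1: taken
or $t6, $t6, 8 → $t6=14|8=14
add $t3, $t3, 3 → $t3=12+3=15
cmp $t3, 18  (cmp 15,18)
bne L1: taken
or $t6, $t6, 8 → $t6=14|8=14
add $t3, $t3, 3 → $t3=15+3=18
cmp $t3, 18  (cmp 18,18)
bne L1: not taken
halt.

14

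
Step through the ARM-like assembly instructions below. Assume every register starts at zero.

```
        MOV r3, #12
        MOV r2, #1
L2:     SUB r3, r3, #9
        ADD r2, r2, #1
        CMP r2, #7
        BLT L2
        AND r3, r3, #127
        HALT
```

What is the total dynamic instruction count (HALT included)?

MOV r3, #12 → r3=12
MOV r2, #1 → r2=1
SUB r3, r3, #9 → r3=12-9=3
ADD r2, r2, #1 → r2=1+1=2
CMP r2, #7  (cmp 2,7)
BLT L2: taken
SUB r3, r3, #9 → r3=3-9=-6
ADD r2, r2, #1 → r2=2+1=3
CMP r2, #7  (cmp 3,7)
BLT L2: taken
SUB r3, r3, #9 → r3=(-6)-9=-15
ADD r2, r2, #1 → r2=3+1=4
CMP r2, #7  (cmp 4,7)
BLT L2: taken
SUB r3, r3, #9 → r3=(-15)-9=-24
ADD r2, r2, #1 → r2=4+1=5
CMP r2, #7  (cmp 5,7)
BLT L2: taken
SUB r3, r3, #9 → r3=(-24)-9=-33
ADD r2, r2, #1 → r2=5+1=6
CMP r2, #7  (cmp 6,7)
BLT L2: taken
SUB r3, r3, #9 → r3=(-33)-9=-42
ADD r2, r2, #1 → r2=6+1=7
CMP r2, #7  (cmp 7,7)
BLT L2: not taken
AND r3, r3, #127 → r3=(-42)&127=86
halt.
Total executed instructions: 28.

28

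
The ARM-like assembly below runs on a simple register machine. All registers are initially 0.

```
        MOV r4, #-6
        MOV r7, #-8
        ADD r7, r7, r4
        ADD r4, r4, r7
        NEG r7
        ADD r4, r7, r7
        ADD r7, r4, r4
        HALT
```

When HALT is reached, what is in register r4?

r4=-6
r7=-8
r7=(-8)+(-6)=-14
r4=(-6)+(-14)=-20
r7=-(-14)=14
r4=14+14=28
r7=28+28=56
halt.

28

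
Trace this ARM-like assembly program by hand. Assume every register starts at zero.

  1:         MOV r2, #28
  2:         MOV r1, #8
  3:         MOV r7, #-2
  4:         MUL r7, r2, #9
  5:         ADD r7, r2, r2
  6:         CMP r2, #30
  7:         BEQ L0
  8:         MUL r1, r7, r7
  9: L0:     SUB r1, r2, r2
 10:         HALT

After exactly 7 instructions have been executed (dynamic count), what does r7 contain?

56

r2=28
r1=8
r7=-2
r7=28*9=252
r7=28+28=56
CMP r2, #30  (cmp 28,30)
BEQ L0: not taken
After step 7: r7 = 56.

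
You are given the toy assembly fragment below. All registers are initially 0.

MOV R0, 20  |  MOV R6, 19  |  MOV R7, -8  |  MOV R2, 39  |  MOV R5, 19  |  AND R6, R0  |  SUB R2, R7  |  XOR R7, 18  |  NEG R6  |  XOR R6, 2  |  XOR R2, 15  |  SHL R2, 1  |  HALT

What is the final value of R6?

MOV R0, 20 → R0=20
MOV R6, 19 → R6=19
MOV R7, -8 → R7=-8
MOV R2, 39 → R2=39
MOV R5, 19 → R5=19
AND R6, R0 → R6=19&20=16
SUB R2, R7 → R2=39-(-8)=47
XOR R7, 18 → R7=(-8)^18=-22
NEG R6 → R6=-(16)=-16
XOR R6, 2 → R6=(-16)^2=-14
XOR R2, 15 → R2=47^15=32
SHL R2, 1 → R2=32<<1=64
halt.

-14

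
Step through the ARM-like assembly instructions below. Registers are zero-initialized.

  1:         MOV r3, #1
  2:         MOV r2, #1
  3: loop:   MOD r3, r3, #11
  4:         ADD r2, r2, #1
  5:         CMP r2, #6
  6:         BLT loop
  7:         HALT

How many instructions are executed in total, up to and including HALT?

MOV r3, #1 → r3=1
MOV r2, #1 → r2=1
MOD r3, r3, #11 → r3=1%11=1
ADD r2, r2, #1 → r2=1+1=2
CMP r2, #6  (cmp 2,6)
BLT loop: taken
MOD r3, r3, #11 → r3=1%11=1
ADD r2, r2, #1 → r2=2+1=3
CMP r2, #6  (cmp 3,6)
BLT loop: taken
MOD r3, r3, #11 → r3=1%11=1
ADD r2, r2, #1 → r2=3+1=4
CMP r2, #6  (cmp 4,6)
BLT loop: taken
MOD r3, r3, #11 → r3=1%11=1
ADD r2, r2, #1 → r2=4+1=5
CMP r2, #6  (cmp 5,6)
BLT loop: taken
MOD r3, r3, #11 → r3=1%11=1
ADD r2, r2, #1 → r2=5+1=6
CMP r2, #6  (cmp 6,6)
BLT loop: not taken
halt.
Total executed instructions: 23.

23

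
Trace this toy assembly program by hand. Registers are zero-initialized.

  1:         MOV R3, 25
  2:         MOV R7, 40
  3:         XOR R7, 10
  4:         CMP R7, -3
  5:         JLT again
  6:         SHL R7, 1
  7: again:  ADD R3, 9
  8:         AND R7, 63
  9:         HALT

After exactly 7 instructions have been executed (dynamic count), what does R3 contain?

34

MOV R3, 25 → R3=25
MOV R7, 40 → R7=40
XOR R7, 10 → R7=40^10=34
CMP R7, -3  (cmp 34,-3)
JLT again: not taken
SHL R7, 1 → R7=34<<1=68
ADD R3, 9 → R3=25+9=34
After step 7: R3 = 34.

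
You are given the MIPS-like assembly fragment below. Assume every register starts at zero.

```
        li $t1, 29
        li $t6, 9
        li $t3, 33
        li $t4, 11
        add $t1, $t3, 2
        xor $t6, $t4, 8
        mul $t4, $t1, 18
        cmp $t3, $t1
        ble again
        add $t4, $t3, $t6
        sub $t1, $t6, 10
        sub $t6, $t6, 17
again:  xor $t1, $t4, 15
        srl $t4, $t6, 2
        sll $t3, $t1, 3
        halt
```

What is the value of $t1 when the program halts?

633

$t1=29
$t6=9
$t3=33
$t4=11
$t1=33+2=35
$t6=11^8=3
$t4=35*18=630
cmp $t3, $t1  (cmp 33,35)
ble again: taken
$t1=630^15=633
$t4=3>>2=0
$t3=633<<3=5064
halt.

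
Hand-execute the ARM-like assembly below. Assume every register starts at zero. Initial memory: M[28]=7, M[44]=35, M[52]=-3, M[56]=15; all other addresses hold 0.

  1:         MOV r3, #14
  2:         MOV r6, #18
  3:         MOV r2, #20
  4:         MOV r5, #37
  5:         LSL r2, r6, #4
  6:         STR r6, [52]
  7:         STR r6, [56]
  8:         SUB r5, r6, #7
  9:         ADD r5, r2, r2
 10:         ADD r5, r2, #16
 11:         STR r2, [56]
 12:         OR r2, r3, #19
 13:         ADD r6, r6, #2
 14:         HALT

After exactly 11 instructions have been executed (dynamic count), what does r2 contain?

r3=14
r6=18
r2=20
r5=37
r2=18<<4=288
STR r6, [52] → M[52]=18
STR r6, [56] → M[56]=18
r5=18-7=11
r5=288+288=576
r5=288+16=304
STR r2, [56] → M[56]=288
After step 11: r2 = 288.

288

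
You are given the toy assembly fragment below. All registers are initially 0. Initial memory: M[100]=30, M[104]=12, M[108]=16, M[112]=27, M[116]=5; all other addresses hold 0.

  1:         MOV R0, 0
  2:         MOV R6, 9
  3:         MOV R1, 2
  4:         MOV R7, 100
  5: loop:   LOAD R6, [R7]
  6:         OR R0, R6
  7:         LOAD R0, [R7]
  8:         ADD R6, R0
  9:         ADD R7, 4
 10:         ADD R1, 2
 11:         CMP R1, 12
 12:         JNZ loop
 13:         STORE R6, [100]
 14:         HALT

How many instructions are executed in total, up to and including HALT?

46

after MOV R0, 0: R0=0
after MOV R6, 9: R6=9
after MOV R1, 2: R1=2
after MOV R7, 100: R7=100
after LOAD R6, [R7]: R6=M[100]=30
after OR R0, R6: R0=0|30=30
after LOAD R0, [R7]: R0=M[100]=30
after ADD R6, R0: R6=30+30=60
after ADD R7, 4: R7=100+4=104
after ADD R1, 2: R1=2+2=4
CMP R1, 12  (cmp 4,12)
JNZ loop: taken
after LOAD R6, [R7]: R6=M[104]=12
after OR R0, R6: R0=30|12=30
after LOAD R0, [R7]: R0=M[104]=12
after ADD R6, R0: R6=12+12=24
after ADD R7, 4: R7=104+4=108
after ADD R1, 2: R1=4+2=6
CMP R1, 12  (cmp 6,12)
JNZ loop: taken
after LOAD R6, [R7]: R6=M[108]=16
after OR R0, R6: R0=12|16=28
after LOAD R0, [R7]: R0=M[108]=16
after ADD R6, R0: R6=16+16=32
after ADD R7, 4: R7=108+4=112
after ADD R1, 2: R1=6+2=8
CMP R1, 12  (cmp 8,12)
JNZ loop: taken
after LOAD R6, [R7]: R6=M[112]=27
after OR R0, R6: R0=16|27=27
after LOAD R0, [R7]: R0=M[112]=27
after ADD R6, R0: R6=27+27=54
after ADD R7, 4: R7=112+4=116
after ADD R1, 2: R1=8+2=10
CMP R1, 12  (cmp 10,12)
JNZ loop: taken
after LOAD R6, [R7]: R6=M[116]=5
after OR R0, R6: R0=27|5=31
after LOAD R0, [R7]: R0=M[116]=5
after ADD R6, R0: R6=5+5=10
after ADD R7, 4: R7=116+4=120
after ADD R1, 2: R1=10+2=12
CMP R1, 12  (cmp 12,12)
JNZ loop: not taken
STORE R6, [100] → M[100]=10
halt.
Total executed instructions: 46.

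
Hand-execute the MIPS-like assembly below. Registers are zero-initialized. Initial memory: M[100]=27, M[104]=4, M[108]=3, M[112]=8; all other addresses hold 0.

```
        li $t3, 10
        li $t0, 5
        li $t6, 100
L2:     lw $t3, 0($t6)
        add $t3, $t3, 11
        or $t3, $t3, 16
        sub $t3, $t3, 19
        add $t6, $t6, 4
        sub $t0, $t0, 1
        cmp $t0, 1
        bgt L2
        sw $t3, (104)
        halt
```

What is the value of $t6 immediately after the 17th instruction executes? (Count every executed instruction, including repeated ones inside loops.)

108

after li $t3, 10: $t3=10
after li $t0, 5: $t0=5
after li $t6, 100: $t6=100
after lw $t3, 0($t6): $t3=M[100]=27
after add $t3, $t3, 11: $t3=27+11=38
after or $t3, $t3, 16: $t3=38|16=54
after sub $t3, $t3, 19: $t3=54-19=35
after add $t6, $t6, 4: $t6=100+4=104
after sub $t0, $t0, 1: $t0=5-1=4
cmp $t0, 1  (cmp 4,1)
bgt L2: taken
after lw $t3, 0($t6): $t3=M[104]=4
after add $t3, $t3, 11: $t3=4+11=15
after or $t3, $t3, 16: $t3=15|16=31
after sub $t3, $t3, 19: $t3=31-19=12
after add $t6, $t6, 4: $t6=104+4=108
after sub $t0, $t0, 1: $t0=4-1=3
After step 17: $t6 = 108.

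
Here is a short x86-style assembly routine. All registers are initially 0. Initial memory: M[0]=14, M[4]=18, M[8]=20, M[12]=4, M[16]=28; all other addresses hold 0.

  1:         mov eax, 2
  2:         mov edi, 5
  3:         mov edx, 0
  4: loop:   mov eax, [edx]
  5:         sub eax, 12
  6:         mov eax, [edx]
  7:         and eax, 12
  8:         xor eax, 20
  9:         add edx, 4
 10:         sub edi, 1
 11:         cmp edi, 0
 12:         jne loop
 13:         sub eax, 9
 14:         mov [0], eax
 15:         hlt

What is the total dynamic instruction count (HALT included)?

eax=2
edi=5
edx=0
eax=M[0]=14
eax=14-12=2
eax=M[0]=14
eax=14&12=12
eax=12^20=24
edx=0+4=4
edi=5-1=4
cmp edi, 0  (cmp 4,0)
jne loop: taken
eax=M[4]=18
eax=18-12=6
eax=M[4]=18
eax=18&12=0
eax=0^20=20
edx=4+4=8
edi=4-1=3
cmp edi, 0  (cmp 3,0)
jne loop: taken
eax=M[8]=20
eax=20-12=8
eax=M[8]=20
eax=20&12=4
eax=4^20=16
edx=8+4=12
edi=3-1=2
cmp edi, 0  (cmp 2,0)
jne loop: taken
eax=M[12]=4
eax=4-12=-8
eax=M[12]=4
eax=4&12=4
eax=4^20=16
edx=12+4=16
edi=2-1=1
cmp edi, 0  (cmp 1,0)
jne loop: taken
eax=M[16]=28
eax=28-12=16
eax=M[16]=28
eax=28&12=12
eax=12^20=24
edx=16+4=20
edi=1-1=0
cmp edi, 0  (cmp 0,0)
jne loop: not taken
eax=24-9=15
mov [0], eax → M[0]=15
halt.
Total executed instructions: 51.

51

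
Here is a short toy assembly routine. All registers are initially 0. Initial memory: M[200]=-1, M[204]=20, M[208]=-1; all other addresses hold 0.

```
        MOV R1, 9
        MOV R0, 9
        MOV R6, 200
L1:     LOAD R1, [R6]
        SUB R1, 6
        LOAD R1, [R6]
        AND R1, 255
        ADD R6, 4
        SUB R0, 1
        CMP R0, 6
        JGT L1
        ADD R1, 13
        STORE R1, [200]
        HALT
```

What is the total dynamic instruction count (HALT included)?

30

after MOV R1, 9: R1=9
after MOV R0, 9: R0=9
after MOV R6, 200: R6=200
after LOAD R1, [R6]: R1=M[200]=-1
after SUB R1, 6: R1=(-1)-6=-7
after LOAD R1, [R6]: R1=M[200]=-1
after AND R1, 255: R1=(-1)&255=255
after ADD R6, 4: R6=200+4=204
after SUB R0, 1: R0=9-1=8
CMP R0, 6  (cmp 8,6)
JGT L1: taken
after LOAD R1, [R6]: R1=M[204]=20
after SUB R1, 6: R1=20-6=14
after LOAD R1, [R6]: R1=M[204]=20
after AND R1, 255: R1=20&255=20
after ADD R6, 4: R6=204+4=208
after SUB R0, 1: R0=8-1=7
CMP R0, 6  (cmp 7,6)
JGT L1: taken
after LOAD R1, [R6]: R1=M[208]=-1
after SUB R1, 6: R1=(-1)-6=-7
after LOAD R1, [R6]: R1=M[208]=-1
after AND R1, 255: R1=(-1)&255=255
after ADD R6, 4: R6=208+4=212
after SUB R0, 1: R0=7-1=6
CMP R0, 6  (cmp 6,6)
JGT L1: not taken
after ADD R1, 13: R1=255+13=268
STORE R1, [200] → M[200]=268
halt.
Total executed instructions: 30.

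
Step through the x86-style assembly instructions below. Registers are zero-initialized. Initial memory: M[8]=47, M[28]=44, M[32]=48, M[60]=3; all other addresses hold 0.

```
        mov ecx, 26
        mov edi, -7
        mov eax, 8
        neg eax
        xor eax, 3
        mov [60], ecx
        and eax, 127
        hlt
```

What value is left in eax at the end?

123

mov ecx, 26 → ecx=26
mov edi, -7 → edi=-7
mov eax, 8 → eax=8
neg eax → eax=-(8)=-8
xor eax, 3 → eax=(-8)^3=-5
mov [60], ecx → M[60]=26
and eax, 127 → eax=(-5)&127=123
halt.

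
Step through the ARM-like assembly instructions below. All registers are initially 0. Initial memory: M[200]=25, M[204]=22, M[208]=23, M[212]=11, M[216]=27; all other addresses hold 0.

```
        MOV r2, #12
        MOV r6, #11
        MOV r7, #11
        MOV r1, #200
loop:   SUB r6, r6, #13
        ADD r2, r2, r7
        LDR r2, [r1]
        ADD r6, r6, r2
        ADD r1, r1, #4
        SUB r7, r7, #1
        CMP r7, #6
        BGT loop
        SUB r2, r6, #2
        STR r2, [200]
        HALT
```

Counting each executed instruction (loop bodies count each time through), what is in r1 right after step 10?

204

r2=12
r6=11
r7=11
r1=200
r6=11-13=-2
r2=12+11=23
r2=M[200]=25
r6=(-2)+25=23
r1=200+4=204
r7=11-1=10
After step 10: r1 = 204.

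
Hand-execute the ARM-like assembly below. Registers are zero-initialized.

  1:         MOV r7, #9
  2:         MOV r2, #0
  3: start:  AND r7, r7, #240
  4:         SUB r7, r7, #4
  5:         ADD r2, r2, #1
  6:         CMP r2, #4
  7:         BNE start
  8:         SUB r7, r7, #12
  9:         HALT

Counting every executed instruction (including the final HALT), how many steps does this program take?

MOV r7, #9 → r7=9
MOV r2, #0 → r2=0
AND r7, r7, #240 → r7=9&240=0
SUB r7, r7, #4 → r7=0-4=-4
ADD r2, r2, #1 → r2=0+1=1
CMP r2, #4  (cmp 1,4)
BNE start: taken
AND r7, r7, #240 → r7=(-4)&240=240
SUB r7, r7, #4 → r7=240-4=236
ADD r2, r2, #1 → r2=1+1=2
CMP r2, #4  (cmp 2,4)
BNE start: taken
AND r7, r7, #240 → r7=236&240=224
SUB r7, r7, #4 → r7=224-4=220
ADD r2, r2, #1 → r2=2+1=3
CMP r2, #4  (cmp 3,4)
BNE start: taken
AND r7, r7, #240 → r7=220&240=208
SUB r7, r7, #4 → r7=208-4=204
ADD r2, r2, #1 → r2=3+1=4
CMP r2, #4  (cmp 4,4)
BNE start: not taken
SUB r7, r7, #12 → r7=204-12=192
halt.
Total executed instructions: 24.

24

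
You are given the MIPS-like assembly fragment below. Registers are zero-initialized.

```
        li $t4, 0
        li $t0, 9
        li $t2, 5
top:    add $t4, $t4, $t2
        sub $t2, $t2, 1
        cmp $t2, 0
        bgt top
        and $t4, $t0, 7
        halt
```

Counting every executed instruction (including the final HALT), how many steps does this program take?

after li $t4, 0: $t4=0
after li $t0, 9: $t0=9
after li $t2, 5: $t2=5
after add $t4, $t4, $t2: $t4=0+5=5
after sub $t2, $t2, 1: $t2=5-1=4
cmp $t2, 0  (cmp 4,0)
bgt top: taken
after add $t4, $t4, $t2: $t4=5+4=9
after sub $t2, $t2, 1: $t2=4-1=3
cmp $t2, 0  (cmp 3,0)
bgt top: taken
after add $t4, $t4, $t2: $t4=9+3=12
after sub $t2, $t2, 1: $t2=3-1=2
cmp $t2, 0  (cmp 2,0)
bgt top: taken
after add $t4, $t4, $t2: $t4=12+2=14
after sub $t2, $t2, 1: $t2=2-1=1
cmp $t2, 0  (cmp 1,0)
bgt top: taken
after add $t4, $t4, $t2: $t4=14+1=15
after sub $t2, $t2, 1: $t2=1-1=0
cmp $t2, 0  (cmp 0,0)
bgt top: not taken
after and $t4, $t0, 7: $t4=9&7=1
halt.
Total executed instructions: 25.

25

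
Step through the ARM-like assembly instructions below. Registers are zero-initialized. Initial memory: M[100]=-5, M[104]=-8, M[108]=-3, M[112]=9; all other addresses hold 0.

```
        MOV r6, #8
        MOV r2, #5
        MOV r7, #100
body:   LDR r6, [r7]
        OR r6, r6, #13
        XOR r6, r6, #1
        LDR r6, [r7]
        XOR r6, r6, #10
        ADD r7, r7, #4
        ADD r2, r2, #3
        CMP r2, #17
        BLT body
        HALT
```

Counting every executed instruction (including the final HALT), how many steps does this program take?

40

r6=8
r2=5
r7=100
r6=M[100]=-5
r6=(-5)|13=-1
r6=(-1)^1=-2
r6=M[100]=-5
r6=(-5)^10=-15
r7=100+4=104
r2=5+3=8
CMP r2, #17  (cmp 8,17)
BLT body: taken
r6=M[104]=-8
r6=(-8)|13=-3
r6=(-3)^1=-4
r6=M[104]=-8
r6=(-8)^10=-14
r7=104+4=108
r2=8+3=11
CMP r2, #17  (cmp 11,17)
BLT body: taken
r6=M[108]=-3
r6=(-3)|13=-3
r6=(-3)^1=-4
r6=M[108]=-3
r6=(-3)^10=-9
r7=108+4=112
r2=11+3=14
CMP r2, #17  (cmp 14,17)
BLT body: taken
r6=M[112]=9
r6=9|13=13
r6=13^1=12
r6=M[112]=9
r6=9^10=3
r7=112+4=116
r2=14+3=17
CMP r2, #17  (cmp 17,17)
BLT body: not taken
halt.
Total executed instructions: 40.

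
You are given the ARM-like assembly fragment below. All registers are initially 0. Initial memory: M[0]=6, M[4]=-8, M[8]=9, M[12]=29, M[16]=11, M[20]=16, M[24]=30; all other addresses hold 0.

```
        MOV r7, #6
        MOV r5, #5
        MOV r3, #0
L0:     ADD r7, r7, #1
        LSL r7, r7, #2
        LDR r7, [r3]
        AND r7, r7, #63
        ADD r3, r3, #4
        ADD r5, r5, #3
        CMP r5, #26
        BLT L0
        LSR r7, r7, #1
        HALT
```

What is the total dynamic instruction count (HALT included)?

61

after MOV r7, #6: r7=6
after MOV r5, #5: r5=5
after MOV r3, #0: r3=0
after ADD r7, r7, #1: r7=6+1=7
after LSL r7, r7, #2: r7=7<<2=28
after LDR r7, [r3]: r7=M[0]=6
after AND r7, r7, #63: r7=6&63=6
after ADD r3, r3, #4: r3=0+4=4
after ADD r5, r5, #3: r5=5+3=8
CMP r5, #26  (cmp 8,26)
BLT L0: taken
after ADD r7, r7, #1: r7=6+1=7
after LSL r7, r7, #2: r7=7<<2=28
after LDR r7, [r3]: r7=M[4]=-8
after AND r7, r7, #63: r7=(-8)&63=56
after ADD r3, r3, #4: r3=4+4=8
after ADD r5, r5, #3: r5=8+3=11
CMP r5, #26  (cmp 11,26)
BLT L0: taken
after ADD r7, r7, #1: r7=56+1=57
after LSL r7, r7, #2: r7=57<<2=228
after LDR r7, [r3]: r7=M[8]=9
after AND r7, r7, #63: r7=9&63=9
after ADD r3, r3, #4: r3=8+4=12
after ADD r5, r5, #3: r5=11+3=14
CMP r5, #26  (cmp 14,26)
BLT L0: taken
after ADD r7, r7, #1: r7=9+1=10
after LSL r7, r7, #2: r7=10<<2=40
after LDR r7, [r3]: r7=M[12]=29
after AND r7, r7, #63: r7=29&63=29
after ADD r3, r3, #4: r3=12+4=16
after ADD r5, r5, #3: r5=14+3=17
CMP r5, #26  (cmp 17,26)
BLT L0: taken
after ADD r7, r7, #1: r7=29+1=30
after LSL r7, r7, #2: r7=30<<2=120
after LDR r7, [r3]: r7=M[16]=11
after AND r7, r7, #63: r7=11&63=11
after ADD r3, r3, #4: r3=16+4=20
after ADD r5, r5, #3: r5=17+3=20
CMP r5, #26  (cmp 20,26)
BLT L0: taken
after ADD r7, r7, #1: r7=11+1=12
after LSL r7, r7, #2: r7=12<<2=48
after LDR r7, [r3]: r7=M[20]=16
after AND r7, r7, #63: r7=16&63=16
after ADD r3, r3, #4: r3=20+4=24
after ADD r5, r5, #3: r5=20+3=23
CMP r5, #26  (cmp 23,26)
BLT L0: taken
after ADD r7, r7, #1: r7=16+1=17
after LSL r7, r7, #2: r7=17<<2=68
after LDR r7, [r3]: r7=M[24]=30
after AND r7, r7, #63: r7=30&63=30
after ADD r3, r3, #4: r3=24+4=28
after ADD r5, r5, #3: r5=23+3=26
CMP r5, #26  (cmp 26,26)
BLT L0: not taken
after LSR r7, r7, #1: r7=30>>1=15
halt.
Total executed instructions: 61.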